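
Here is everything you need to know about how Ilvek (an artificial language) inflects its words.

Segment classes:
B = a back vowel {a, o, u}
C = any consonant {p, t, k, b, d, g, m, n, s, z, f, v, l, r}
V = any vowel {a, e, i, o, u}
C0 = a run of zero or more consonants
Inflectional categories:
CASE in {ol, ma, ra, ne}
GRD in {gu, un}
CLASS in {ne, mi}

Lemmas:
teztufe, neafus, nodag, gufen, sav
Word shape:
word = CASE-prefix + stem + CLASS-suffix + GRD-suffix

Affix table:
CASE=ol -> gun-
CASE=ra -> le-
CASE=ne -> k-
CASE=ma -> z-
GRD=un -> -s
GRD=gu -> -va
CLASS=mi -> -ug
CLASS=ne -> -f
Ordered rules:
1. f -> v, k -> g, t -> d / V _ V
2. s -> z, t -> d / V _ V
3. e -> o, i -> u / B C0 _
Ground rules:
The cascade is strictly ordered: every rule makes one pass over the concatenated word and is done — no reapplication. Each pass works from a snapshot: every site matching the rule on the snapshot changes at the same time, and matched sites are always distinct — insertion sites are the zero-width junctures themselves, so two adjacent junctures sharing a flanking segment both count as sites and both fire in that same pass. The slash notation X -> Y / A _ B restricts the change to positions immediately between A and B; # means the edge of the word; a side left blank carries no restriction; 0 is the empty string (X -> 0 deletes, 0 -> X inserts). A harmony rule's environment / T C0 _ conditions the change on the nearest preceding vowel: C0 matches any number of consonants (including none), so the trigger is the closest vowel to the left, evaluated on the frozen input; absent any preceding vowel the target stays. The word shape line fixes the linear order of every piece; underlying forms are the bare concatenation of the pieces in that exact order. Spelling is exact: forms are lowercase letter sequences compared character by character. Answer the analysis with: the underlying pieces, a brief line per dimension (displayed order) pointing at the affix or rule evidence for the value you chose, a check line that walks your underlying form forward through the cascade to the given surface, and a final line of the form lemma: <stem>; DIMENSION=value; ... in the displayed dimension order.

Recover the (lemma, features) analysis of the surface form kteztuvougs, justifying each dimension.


underlying: k-teztufe-ug-s
CASE=ne - signalled by the affix k-
GRD=un - signalled by the affix -s
CLASS=mi - signalled by the affix -ug
check: kteztufeugs -> kteztuveugs -> kteztuveugs -> kteztuvougs
lemma: teztufe; CASE=ne; GRD=un; CLASS=mi


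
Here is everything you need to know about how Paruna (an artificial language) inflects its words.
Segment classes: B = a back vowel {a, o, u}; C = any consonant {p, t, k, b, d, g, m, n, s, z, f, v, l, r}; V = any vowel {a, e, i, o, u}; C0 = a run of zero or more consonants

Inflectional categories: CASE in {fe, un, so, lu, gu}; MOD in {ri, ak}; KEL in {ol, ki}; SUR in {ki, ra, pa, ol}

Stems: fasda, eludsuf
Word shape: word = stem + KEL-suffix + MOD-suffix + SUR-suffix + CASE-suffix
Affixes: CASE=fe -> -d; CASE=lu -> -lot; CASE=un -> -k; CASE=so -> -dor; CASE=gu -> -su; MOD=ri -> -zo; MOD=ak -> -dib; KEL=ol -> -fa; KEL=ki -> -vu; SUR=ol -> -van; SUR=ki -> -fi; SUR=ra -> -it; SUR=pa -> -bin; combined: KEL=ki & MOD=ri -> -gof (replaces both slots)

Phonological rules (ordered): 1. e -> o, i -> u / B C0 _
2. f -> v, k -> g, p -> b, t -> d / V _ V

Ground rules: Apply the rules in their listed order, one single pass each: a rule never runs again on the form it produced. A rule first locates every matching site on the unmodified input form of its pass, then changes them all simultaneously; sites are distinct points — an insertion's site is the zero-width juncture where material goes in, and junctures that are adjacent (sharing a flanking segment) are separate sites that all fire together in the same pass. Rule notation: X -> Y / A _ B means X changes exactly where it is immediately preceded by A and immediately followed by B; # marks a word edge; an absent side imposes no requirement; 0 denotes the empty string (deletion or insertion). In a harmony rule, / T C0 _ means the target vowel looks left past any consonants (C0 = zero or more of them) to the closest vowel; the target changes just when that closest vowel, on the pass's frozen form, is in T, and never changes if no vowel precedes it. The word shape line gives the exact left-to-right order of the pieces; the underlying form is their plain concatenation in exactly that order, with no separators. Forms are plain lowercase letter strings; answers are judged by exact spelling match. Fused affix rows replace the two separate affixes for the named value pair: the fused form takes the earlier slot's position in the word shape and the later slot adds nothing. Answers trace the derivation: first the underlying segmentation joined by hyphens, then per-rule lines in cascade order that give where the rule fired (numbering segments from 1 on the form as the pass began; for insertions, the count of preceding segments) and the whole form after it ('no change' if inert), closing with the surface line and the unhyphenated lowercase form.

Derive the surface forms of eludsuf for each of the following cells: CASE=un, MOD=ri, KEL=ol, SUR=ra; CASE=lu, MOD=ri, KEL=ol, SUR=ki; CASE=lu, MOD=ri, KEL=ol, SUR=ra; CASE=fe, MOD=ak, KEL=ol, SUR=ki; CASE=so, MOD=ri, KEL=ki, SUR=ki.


cell CASE=un, MOD=ri, KEL=ol, SUR=ra:
underlying: eludsuf-fa-zo-it-k
1. e -> o, i -> u / B C0 _: fires at position(s) 12: eludsuffazoutk
2. f -> v, k -> g, p -> b, t -> d / V _ V: no change
surface: eludsuffazoutk

cell CASE=lu, MOD=ri, KEL=ol, SUR=ki:
underlying: eludsuf-fa-zo-fi-lot
1. e -> o, i -> u / B C0 _: fires at position(s) 13: eludsuffazofulot
2. f -> v, k -> g, p -> b, t -> d / V _ V: fires at position(s) 12: eludsuffazovulot
surface: eludsuffazovulot

cell CASE=lu, MOD=ri, KEL=ol, SUR=ra:
underlying: eludsuf-fa-zo-it-lot
1. e -> o, i -> u / B C0 _: fires at position(s) 12: eludsuffazoutlot
2. f -> v, k -> g, p -> b, t -> d / V _ V: no change
surface: eludsuffazoutlot

cell CASE=fe, MOD=ak, KEL=ol, SUR=ki:
underlying: eludsuf-fa-dib-fi-d
1. e -> o, i -> u / B C0 _: fires at position(s) 11: eludsuffadubfid
2. f -> v, k -> g, p -> b, t -> d / V _ V: no change
surface: eludsuffadubfid

cell CASE=so, MOD=ri, KEL=ki, SUR=ki:
underlying: eludsuf-gof-fi-dor
1. e -> o, i -> u / B C0 _: fires at position(s) 12: eludsufgoffudor
2. f -> v, k -> g, p -> b, t -> d / V _ V: no change
surface: eludsufgoffudor


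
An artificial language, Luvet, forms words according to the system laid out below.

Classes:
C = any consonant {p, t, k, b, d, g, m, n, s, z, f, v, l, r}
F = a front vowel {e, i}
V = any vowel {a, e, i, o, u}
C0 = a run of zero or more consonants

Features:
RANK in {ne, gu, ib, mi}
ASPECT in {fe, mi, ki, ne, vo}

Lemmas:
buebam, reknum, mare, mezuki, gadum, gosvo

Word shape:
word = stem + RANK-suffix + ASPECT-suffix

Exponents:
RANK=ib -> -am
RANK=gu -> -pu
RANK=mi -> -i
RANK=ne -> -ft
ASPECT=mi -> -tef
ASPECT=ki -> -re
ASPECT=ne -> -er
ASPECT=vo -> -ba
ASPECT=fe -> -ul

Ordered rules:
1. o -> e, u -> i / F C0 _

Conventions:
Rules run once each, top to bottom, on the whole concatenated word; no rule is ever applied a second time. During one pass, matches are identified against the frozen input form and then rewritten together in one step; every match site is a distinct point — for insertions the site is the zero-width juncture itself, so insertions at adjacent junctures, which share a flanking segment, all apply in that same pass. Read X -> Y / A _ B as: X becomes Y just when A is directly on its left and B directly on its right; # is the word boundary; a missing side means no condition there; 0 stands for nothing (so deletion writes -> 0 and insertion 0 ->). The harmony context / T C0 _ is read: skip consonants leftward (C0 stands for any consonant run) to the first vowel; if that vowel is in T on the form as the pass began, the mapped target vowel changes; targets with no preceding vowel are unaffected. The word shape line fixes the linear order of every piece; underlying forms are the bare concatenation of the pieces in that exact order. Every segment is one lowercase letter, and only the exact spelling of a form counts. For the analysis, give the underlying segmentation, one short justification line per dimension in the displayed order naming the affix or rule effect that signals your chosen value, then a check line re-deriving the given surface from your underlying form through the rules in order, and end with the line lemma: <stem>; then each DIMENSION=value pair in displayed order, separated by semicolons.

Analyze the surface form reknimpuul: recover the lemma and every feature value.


underlying: reknum-pu-ul
RANK=gu - signalled by the affix -pu
ASPECT=fe - signalled by the affix -ul
check: reknumpuul -> reknimpuul
lemma: reknum; RANK=gu; ASPECT=fe


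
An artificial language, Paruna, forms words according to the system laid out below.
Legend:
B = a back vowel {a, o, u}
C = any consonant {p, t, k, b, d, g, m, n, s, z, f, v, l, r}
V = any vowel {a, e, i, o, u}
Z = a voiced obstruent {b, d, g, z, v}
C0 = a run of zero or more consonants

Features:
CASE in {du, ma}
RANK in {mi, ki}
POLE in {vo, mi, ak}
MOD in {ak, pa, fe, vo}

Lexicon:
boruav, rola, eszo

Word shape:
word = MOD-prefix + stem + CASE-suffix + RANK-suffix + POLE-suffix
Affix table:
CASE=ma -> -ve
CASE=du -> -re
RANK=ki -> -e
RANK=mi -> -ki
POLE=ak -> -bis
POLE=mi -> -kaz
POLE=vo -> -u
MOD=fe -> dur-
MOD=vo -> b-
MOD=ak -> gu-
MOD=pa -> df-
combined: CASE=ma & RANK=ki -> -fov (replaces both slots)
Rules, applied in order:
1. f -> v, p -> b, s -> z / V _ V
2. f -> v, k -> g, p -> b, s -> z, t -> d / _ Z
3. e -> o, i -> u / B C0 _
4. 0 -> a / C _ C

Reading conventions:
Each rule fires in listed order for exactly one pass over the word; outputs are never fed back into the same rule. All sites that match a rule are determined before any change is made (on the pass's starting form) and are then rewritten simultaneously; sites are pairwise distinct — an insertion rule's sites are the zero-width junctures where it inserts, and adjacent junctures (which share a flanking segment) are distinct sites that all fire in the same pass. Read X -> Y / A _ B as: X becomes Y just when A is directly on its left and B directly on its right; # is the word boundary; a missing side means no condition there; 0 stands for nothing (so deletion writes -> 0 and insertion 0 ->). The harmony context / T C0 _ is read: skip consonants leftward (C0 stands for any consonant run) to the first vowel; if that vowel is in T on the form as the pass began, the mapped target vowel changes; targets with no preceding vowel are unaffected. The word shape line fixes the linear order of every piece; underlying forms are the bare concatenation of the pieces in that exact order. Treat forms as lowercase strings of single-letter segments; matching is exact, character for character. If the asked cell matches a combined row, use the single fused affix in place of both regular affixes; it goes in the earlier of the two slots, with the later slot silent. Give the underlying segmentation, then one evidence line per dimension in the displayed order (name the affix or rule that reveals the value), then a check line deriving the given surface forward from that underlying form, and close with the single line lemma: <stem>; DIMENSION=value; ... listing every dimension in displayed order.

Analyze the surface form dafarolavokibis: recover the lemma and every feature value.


underlying: df-rola-ve-ki-bis
CASE=ma - signalled by the affix -ve
RANK=mi - signalled by the affix -ki
POLE=ak - signalled by the affix -bis
MOD=pa - signalled by the affix df-
check: dfrolavekibis -> dfrolavekibis -> dfrolavekibis -> dfrolavokibis -> dafarolavokibis
lemma: rola; CASE=ma; RANK=mi; POLE=ak; MOD=pa


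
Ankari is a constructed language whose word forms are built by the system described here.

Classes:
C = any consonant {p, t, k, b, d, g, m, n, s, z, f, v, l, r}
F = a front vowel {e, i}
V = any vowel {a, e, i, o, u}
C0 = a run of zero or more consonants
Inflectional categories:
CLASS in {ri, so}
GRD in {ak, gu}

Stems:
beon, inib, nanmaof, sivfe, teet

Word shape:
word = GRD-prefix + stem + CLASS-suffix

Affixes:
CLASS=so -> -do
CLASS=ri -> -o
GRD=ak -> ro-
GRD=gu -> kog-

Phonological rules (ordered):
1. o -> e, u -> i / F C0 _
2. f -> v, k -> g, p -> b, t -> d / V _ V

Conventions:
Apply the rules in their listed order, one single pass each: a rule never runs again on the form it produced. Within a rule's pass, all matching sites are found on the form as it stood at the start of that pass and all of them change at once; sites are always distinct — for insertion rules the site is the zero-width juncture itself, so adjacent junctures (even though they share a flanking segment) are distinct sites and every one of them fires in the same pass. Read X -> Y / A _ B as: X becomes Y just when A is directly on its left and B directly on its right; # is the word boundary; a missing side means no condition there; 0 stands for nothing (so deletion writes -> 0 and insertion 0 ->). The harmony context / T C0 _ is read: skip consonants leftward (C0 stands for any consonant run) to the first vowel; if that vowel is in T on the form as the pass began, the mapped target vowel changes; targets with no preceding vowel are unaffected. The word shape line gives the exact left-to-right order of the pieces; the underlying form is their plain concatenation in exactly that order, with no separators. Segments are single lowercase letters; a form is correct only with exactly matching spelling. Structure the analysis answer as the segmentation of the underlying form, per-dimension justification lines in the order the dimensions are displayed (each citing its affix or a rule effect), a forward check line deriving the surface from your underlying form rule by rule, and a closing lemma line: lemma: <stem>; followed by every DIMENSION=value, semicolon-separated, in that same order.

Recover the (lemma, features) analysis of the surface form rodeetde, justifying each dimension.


underlying: ro-teet-do
CLASS=so - signalled by the affix -do
GRD=ak - signalled by the affix ro-
check: roteetdo -> roteetde -> rodeetde
lemma: teet; CLASS=so; GRD=ak


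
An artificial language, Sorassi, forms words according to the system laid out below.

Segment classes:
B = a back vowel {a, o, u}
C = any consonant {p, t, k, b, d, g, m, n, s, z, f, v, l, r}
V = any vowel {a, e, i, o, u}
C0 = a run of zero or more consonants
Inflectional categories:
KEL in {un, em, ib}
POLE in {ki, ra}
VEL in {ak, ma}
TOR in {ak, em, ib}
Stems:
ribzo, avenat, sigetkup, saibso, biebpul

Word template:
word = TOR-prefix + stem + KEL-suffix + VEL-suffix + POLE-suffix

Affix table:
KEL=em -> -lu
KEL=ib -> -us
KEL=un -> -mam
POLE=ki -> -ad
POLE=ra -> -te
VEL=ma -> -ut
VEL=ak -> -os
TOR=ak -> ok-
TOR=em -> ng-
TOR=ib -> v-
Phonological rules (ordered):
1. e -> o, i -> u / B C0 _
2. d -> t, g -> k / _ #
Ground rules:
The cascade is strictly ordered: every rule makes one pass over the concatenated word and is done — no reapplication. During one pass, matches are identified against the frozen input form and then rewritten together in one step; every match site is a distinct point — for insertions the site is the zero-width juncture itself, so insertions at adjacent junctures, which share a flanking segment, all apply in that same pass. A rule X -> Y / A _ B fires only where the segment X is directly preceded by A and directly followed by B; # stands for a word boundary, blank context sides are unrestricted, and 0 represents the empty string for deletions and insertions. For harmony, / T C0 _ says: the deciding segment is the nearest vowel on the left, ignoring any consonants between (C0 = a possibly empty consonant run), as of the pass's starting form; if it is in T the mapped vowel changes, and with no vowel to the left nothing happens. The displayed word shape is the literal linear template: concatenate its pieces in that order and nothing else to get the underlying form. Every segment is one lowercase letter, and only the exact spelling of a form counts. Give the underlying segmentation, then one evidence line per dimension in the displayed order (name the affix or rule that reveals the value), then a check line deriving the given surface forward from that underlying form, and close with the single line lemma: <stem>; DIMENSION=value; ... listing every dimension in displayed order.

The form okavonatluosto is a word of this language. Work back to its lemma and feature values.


underlying: ok-avenat-lu-os-te
KEL=em - signalled by the affix -lu
POLE=ra - signalled by the affix -te
VEL=ak - signalled by the affix -os
TOR=ak - signalled by the affix ok-
check: okavenatluoste -> okavonatluosto -> okavonatluosto
lemma: avenat; KEL=em; POLE=ra; VEL=ak; TOR=ak


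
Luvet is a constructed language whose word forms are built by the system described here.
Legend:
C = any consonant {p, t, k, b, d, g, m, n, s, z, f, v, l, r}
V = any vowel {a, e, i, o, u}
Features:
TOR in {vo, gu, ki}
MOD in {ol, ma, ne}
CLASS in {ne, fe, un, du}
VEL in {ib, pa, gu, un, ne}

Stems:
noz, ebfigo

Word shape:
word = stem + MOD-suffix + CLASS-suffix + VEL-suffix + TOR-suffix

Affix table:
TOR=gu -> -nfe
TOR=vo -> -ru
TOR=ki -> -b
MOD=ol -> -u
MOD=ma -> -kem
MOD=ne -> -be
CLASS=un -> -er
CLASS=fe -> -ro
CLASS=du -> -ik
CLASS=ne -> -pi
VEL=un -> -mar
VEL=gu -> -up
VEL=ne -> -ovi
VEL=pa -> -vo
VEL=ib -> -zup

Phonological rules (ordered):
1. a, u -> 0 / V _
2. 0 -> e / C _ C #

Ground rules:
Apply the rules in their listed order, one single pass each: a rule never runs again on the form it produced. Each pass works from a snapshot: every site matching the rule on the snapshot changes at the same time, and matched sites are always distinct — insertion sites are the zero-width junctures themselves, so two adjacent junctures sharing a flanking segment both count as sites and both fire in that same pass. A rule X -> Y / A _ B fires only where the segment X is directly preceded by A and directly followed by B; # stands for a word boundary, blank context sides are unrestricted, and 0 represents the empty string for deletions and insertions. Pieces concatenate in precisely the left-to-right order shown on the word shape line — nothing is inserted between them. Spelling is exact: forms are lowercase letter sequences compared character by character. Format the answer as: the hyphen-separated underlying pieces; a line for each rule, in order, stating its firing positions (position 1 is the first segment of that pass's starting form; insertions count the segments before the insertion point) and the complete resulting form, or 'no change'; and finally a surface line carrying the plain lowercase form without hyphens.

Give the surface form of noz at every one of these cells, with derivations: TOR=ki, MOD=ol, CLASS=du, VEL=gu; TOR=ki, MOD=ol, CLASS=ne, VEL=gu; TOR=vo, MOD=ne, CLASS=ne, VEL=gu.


cell TOR=ki, MOD=ol, CLASS=du, VEL=gu:
underlying: noz-u-ik-up-b
1. a, u -> 0 / V _: no change
2. 0 -> e / C _ C #: inserts after position(s) 8: nozuikupeb
surface: nozuikupeb

cell TOR=ki, MOD=ol, CLASS=ne, VEL=gu:
underlying: noz-u-pi-up-b
1. a, u -> 0 / V _: fires at position(s) 7: nozupipb
2. 0 -> e / C _ C #: inserts after position(s) 7: nozupipeb
surface: nozupipeb

cell TOR=vo, MOD=ne, CLASS=ne, VEL=gu:
underlying: noz-be-pi-up-ru
1. a, u -> 0 / V _: fires at position(s) 8: nozbepipru
2. 0 -> e / C _ C #: no change
surface: nozbepipru


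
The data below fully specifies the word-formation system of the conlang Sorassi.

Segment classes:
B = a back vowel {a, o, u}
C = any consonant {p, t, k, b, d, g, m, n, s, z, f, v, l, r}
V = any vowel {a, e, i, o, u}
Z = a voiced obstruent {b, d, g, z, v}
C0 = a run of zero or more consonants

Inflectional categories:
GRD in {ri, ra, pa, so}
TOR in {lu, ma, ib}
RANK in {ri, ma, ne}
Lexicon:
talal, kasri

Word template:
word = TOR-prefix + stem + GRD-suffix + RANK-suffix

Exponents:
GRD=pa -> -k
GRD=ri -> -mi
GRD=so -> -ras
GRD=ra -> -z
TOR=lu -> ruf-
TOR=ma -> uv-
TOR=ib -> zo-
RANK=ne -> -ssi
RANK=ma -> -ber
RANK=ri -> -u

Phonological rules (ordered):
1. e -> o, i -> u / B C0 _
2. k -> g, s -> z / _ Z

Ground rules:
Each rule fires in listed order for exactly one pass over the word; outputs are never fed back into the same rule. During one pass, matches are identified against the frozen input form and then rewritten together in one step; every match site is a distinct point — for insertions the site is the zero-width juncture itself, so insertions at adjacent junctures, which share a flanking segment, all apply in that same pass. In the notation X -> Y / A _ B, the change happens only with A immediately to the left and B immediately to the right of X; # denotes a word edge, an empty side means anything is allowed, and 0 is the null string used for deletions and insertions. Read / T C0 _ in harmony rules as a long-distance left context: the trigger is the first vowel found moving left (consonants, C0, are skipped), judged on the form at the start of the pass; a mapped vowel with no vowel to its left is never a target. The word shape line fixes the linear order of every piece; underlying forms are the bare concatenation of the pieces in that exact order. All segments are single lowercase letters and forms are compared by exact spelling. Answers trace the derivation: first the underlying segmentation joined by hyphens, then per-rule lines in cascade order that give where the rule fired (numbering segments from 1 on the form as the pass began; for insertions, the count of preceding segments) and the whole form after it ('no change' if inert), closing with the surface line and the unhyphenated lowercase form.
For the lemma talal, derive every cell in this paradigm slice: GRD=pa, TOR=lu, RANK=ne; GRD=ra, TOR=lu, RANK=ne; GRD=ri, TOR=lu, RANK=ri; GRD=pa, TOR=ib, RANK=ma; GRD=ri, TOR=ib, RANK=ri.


cell GRD=pa, TOR=lu, RANK=ne:
underlying: ruf-talal-k-ssi
1. e -> o, i -> u / B C0 _: fires at position(s) 12: ruftalalkssu
2. k -> g, s -> z / _ Z: no change
surface: ruftalalkssu

cell GRD=ra, TOR=lu, RANK=ne:
underlying: ruf-talal-z-ssi
1. e -> o, i -> u / B C0 _: fires at position(s) 12: ruftalalzssu
2. k -> g, s -> z / _ Z: no change
surface: ruftalalzssu

cell GRD=ri, TOR=lu, RANK=ri:
underlying: ruf-talal-mi-u
1. e -> o, i -> u / B C0 _: fires at position(s) 10: ruftalalmuu
2. k -> g, s -> z / _ Z: no change
surface: ruftalalmuu

cell GRD=pa, TOR=ib, RANK=ma:
underlying: zo-talal-k-ber
1. e -> o, i -> u / B C0 _: fires at position(s) 10: zotalalkbor
2. k -> g, s -> z / _ Z: fires at position(s) 8: zotalalgbor
surface: zotalalgbor

cell GRD=ri, TOR=ib, RANK=ri:
underlying: zo-talal-mi-u
1. e -> o, i -> u / B C0 _: fires at position(s) 9: zotalalmuu
2. k -> g, s -> z / _ Z: no change
surface: zotalalmuu


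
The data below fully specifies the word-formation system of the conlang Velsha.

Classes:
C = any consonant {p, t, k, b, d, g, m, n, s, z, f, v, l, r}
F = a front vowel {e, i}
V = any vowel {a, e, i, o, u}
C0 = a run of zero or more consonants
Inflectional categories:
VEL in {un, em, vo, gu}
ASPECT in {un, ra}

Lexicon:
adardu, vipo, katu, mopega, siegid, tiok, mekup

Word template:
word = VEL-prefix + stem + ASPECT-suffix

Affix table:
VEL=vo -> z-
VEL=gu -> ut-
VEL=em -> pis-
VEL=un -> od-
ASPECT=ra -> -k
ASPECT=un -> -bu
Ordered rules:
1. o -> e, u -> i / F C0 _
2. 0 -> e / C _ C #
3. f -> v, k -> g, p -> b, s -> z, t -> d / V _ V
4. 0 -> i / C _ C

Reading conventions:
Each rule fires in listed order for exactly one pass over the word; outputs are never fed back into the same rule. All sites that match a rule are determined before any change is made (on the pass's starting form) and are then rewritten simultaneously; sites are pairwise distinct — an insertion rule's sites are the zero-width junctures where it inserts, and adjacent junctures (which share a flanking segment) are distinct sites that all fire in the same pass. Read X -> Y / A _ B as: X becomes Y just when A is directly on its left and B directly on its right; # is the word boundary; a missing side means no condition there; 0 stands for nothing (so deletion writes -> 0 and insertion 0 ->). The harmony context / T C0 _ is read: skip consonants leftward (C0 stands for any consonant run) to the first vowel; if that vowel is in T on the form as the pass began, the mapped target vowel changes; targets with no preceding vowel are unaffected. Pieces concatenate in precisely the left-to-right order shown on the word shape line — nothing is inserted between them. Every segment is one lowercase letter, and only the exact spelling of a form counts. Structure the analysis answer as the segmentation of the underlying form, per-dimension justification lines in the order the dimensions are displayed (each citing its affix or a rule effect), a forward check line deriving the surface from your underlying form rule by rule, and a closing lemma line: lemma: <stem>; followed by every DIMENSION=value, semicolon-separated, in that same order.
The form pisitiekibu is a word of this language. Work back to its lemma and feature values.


underlying: pis-tiok-bu
VEL=em - signalled by the affix pis-
ASPECT=un - signalled by the affix -bu
check: pistiokbu -> pistiekbu -> pistiekbu -> pistiekbu -> pisitiekibu
lemma: tiok; VEL=em; ASPECT=un


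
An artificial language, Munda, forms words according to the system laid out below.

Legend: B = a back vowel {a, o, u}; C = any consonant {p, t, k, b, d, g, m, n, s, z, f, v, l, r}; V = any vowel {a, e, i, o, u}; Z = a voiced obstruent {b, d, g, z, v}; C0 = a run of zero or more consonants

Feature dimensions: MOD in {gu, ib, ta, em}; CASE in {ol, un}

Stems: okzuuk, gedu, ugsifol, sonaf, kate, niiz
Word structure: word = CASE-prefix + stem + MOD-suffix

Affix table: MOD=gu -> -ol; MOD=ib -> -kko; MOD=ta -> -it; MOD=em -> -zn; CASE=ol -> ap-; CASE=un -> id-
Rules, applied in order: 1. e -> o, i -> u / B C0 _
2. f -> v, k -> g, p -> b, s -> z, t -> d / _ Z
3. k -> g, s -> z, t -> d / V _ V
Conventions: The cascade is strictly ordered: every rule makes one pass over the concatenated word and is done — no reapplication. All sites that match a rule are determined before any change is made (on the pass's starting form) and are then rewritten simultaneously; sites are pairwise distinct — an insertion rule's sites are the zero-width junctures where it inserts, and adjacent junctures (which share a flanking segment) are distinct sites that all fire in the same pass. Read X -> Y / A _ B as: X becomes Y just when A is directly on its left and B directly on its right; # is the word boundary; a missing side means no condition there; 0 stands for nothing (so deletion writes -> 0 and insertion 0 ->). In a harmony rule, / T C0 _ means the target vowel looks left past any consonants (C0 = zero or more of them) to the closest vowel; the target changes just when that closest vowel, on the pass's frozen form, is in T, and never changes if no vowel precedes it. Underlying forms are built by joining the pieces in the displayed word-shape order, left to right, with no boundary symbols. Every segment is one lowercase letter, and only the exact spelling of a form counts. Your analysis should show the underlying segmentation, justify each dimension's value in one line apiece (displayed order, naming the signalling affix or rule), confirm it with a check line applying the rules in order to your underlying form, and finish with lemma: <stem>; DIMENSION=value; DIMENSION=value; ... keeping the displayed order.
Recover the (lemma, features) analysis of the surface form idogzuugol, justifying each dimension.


underlying: id-okzuuk-ol
MOD=gu - signalled by the affix -ol
CASE=un - signalled by the affix id-
check: idokzuukol -> idokzuukol -> idogzuukol -> idogzuugol
lemma: okzuuk; MOD=gu; CASE=un


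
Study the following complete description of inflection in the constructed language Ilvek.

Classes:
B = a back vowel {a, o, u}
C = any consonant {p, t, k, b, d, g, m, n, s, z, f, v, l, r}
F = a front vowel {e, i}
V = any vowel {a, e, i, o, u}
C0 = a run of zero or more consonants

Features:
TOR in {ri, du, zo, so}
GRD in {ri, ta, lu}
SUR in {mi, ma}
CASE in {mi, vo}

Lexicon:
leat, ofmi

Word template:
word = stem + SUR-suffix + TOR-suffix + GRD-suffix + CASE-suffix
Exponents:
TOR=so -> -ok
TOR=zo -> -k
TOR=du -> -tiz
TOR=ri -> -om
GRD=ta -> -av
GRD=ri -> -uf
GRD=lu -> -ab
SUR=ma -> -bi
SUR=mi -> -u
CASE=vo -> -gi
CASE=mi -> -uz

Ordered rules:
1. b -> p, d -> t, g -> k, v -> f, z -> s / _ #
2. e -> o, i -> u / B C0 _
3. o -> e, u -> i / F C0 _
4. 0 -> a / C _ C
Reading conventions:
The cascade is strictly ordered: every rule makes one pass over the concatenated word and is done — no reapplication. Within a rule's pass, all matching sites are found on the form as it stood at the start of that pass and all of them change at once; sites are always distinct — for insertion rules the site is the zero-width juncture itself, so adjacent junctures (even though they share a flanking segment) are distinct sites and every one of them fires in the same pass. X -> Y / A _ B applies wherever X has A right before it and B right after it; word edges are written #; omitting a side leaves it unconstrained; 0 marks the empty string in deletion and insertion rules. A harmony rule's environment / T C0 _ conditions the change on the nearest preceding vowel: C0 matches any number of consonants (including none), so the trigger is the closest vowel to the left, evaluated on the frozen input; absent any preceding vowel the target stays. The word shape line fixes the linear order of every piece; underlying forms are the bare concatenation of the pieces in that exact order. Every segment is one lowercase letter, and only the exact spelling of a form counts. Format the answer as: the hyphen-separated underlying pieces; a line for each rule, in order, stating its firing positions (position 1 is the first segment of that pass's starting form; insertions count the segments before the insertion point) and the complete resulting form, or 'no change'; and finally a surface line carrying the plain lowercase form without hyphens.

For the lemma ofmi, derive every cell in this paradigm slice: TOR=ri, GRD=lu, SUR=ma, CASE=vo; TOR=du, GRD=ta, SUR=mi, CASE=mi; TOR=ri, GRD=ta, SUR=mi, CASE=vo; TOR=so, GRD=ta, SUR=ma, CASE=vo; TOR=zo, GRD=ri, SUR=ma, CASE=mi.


cell TOR=ri, GRD=lu, SUR=ma, CASE=vo:
underlying: ofmi-bi-om-ab-gi
1. b -> p, d -> t, g -> k, v -> f, z -> s / _ #: no change
2. e -> o, i -> u / B C0 _: fires at position(s) 4, 12: ofmubiomabgu
3. o -> e, u -> i / F C0 _: fires at position(s) 7: ofmubiemabgu
4. 0 -> a / C _ C: inserts after position(s) 2, 10: ofamubiemabagu
surface: ofamubiemabagu

cell TOR=du, GRD=ta, SUR=mi, CASE=mi:
underlying: ofmi-u-tiz-av-uz
1. b -> p, d -> t, g -> k, v -> f, z -> s / _ #: fires at position(s) 12: ofmiutizavus
2. e -> o, i -> u / B C0 _: fires at position(s) 4, 7: ofmuutuzavus
3. o -> e, u -> i / F C0 _: no change
4. 0 -> a / C _ C: inserts after position(s) 2: ofamuutuzavus
surface: ofamuutuzavus

cell TOR=ri, GRD=ta, SUR=mi, CASE=vo:
underlying: ofmi-u-om-av-gi
1. b -> p, d -> t, g -> k, v -> f, z -> s / _ #: no change
2. e -> o, i -> u / B C0 _: fires at position(s) 4, 11: ofmuuomavgu
3. o -> e, u -> i / F C0 _: no change
4. 0 -> a / C _ C: inserts after position(s) 2, 9: ofamuuomavagu
surface: ofamuuomavagu

cell TOR=so, GRD=ta, SUR=ma, CASE=vo:
underlying: ofmi-bi-ok-av-gi
1. b -> p, d -> t, g -> k, v -> f, z -> s / _ #: no change
2. e -> o, i -> u / B C0 _: fires at position(s) 4, 12: ofmubiokavgu
3. o -> e, u -> i / F C0 _: fires at position(s) 7: ofmubiekavgu
4. 0 -> a / C _ C: inserts after position(s) 2, 10: ofamubiekavagu
surface: ofamubiekavagu

cell TOR=zo, GRD=ri, SUR=ma, CASE=mi:
underlying: ofmi-bi-k-uf-uz
1. b -> p, d -> t, g -> k, v -> f, z -> s / _ #: fires at position(s) 11: ofmibikufus
2. e -> o, i -> u / B C0 _: fires at position(s) 4: ofmubikufus
3. o -> e, u -> i / F C0 _: fires at position(s) 8: ofmubikifus
4. 0 -> a / C _ C: inserts after position(s) 2: ofamubikifus
surface: ofamubikifus


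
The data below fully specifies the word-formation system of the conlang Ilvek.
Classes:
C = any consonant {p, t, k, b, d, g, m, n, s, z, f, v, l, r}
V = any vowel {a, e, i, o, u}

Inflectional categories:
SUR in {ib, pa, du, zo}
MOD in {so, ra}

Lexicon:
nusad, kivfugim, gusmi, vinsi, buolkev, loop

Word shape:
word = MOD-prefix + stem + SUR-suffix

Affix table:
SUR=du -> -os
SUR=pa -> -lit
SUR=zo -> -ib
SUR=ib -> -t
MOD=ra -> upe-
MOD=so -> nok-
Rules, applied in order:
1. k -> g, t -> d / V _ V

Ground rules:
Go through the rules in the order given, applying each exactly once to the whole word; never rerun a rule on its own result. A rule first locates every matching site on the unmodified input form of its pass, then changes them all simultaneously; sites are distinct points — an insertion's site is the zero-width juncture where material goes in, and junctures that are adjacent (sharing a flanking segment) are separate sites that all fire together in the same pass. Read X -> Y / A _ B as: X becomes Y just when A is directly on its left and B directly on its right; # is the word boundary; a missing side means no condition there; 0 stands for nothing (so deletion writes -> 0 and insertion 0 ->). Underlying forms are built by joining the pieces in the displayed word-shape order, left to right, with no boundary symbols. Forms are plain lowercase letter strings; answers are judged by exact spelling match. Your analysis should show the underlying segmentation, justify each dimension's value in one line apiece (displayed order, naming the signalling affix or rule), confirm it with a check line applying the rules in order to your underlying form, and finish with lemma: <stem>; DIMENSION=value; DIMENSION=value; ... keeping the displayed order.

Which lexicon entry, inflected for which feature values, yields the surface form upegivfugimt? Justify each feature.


underlying: upe-kivfugim-t
SUR=ib - signalled by the affix -t
MOD=ra - signalled by the affix upe-
check: upekivfugimt -> upegivfugimt
lemma: kivfugim; SUR=ib; MOD=ra


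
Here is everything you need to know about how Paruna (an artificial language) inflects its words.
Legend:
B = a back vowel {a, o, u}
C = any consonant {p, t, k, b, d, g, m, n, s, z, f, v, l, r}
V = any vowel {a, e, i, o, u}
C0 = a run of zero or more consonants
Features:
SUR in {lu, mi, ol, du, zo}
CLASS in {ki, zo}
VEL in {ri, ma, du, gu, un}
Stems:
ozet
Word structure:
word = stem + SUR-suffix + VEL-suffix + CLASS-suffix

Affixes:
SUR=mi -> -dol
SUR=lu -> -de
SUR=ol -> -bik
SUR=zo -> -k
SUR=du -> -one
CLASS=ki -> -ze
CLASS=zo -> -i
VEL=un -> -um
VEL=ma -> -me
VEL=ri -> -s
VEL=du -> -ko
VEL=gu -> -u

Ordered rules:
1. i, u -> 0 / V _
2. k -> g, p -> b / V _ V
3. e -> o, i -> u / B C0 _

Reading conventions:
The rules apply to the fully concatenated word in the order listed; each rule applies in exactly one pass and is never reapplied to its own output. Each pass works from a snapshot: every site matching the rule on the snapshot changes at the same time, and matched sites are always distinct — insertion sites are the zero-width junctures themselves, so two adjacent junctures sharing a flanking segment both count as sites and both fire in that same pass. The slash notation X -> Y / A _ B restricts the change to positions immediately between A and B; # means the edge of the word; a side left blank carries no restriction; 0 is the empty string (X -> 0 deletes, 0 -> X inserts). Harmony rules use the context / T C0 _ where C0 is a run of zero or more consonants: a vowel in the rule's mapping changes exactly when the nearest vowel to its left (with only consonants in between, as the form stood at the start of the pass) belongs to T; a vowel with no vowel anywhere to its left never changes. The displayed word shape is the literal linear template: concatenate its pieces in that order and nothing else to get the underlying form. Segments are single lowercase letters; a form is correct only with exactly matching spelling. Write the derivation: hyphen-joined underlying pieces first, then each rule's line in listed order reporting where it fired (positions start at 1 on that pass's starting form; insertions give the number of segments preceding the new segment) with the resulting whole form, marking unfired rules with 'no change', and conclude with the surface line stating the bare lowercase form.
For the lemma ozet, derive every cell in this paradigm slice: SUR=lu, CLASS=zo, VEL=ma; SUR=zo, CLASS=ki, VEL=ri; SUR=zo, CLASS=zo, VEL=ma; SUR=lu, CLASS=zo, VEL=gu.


cell SUR=lu, CLASS=zo, VEL=ma:
underlying: ozet-de-me-i
1. i, u -> 0 / V _: fires at position(s) 9: ozetdeme
2. k -> g, p -> b / V _ V: no change
3. e -> o, i -> u / B C0 _: fires at position(s) 3: ozotdeme
surface: ozotdeme

cell SUR=zo, CLASS=ki, VEL=ri:
underlying: ozet-k-s-ze
1. i, u -> 0 / V _: no change
2. k -> g, p -> b / V _ V: no change
3. e -> o, i -> u / B C0 _: fires at position(s) 3: ozotksze
surface: ozotksze

cell SUR=zo, CLASS=zo, VEL=ma:
underlying: ozet-k-me-i
1. i, u -> 0 / V _: fires at position(s) 8: ozetkme
2. k -> g, p -> b / V _ V: no change
3. e -> o, i -> u / B C0 _: fires at position(s) 3: ozotkme
surface: ozotkme

cell SUR=lu, CLASS=zo, VEL=gu:
underlying: ozet-de-u-i
1. i, u -> 0 / V _: fires at position(s) 7, 8: ozetde
2. k -> g, p -> b / V _ V: no change
3. e -> o, i -> u / B C0 _: fires at position(s) 3: ozotde
surface: ozotde


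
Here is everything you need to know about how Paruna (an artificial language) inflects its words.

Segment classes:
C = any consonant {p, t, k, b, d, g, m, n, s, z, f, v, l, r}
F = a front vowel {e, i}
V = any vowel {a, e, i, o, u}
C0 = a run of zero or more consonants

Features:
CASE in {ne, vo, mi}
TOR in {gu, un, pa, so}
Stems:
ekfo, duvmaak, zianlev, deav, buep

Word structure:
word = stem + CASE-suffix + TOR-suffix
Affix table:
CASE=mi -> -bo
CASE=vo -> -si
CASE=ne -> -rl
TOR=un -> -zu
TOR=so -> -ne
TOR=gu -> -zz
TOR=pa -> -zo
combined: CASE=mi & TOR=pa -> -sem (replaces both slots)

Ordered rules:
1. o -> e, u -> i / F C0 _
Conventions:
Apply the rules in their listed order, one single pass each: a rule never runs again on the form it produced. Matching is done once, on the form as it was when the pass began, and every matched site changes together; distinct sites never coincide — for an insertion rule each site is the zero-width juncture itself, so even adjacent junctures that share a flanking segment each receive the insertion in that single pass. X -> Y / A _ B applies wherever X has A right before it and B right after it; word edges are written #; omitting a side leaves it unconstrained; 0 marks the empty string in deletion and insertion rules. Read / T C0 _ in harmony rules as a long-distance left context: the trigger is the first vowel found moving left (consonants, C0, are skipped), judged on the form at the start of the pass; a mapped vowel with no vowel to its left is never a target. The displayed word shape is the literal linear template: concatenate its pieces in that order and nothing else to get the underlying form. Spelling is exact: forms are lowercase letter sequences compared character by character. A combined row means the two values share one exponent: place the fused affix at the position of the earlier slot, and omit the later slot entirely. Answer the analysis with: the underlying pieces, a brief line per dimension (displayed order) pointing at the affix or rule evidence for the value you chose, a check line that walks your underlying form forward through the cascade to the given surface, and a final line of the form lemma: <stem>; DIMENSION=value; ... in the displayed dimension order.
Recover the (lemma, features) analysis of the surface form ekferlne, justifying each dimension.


underlying: ekfo-rl-ne
CASE=ne - signalled by the affix -rl
TOR=so - signalled by the affix -ne
check: ekforlne -> ekferlne
lemma: ekfo; CASE=ne; TOR=so


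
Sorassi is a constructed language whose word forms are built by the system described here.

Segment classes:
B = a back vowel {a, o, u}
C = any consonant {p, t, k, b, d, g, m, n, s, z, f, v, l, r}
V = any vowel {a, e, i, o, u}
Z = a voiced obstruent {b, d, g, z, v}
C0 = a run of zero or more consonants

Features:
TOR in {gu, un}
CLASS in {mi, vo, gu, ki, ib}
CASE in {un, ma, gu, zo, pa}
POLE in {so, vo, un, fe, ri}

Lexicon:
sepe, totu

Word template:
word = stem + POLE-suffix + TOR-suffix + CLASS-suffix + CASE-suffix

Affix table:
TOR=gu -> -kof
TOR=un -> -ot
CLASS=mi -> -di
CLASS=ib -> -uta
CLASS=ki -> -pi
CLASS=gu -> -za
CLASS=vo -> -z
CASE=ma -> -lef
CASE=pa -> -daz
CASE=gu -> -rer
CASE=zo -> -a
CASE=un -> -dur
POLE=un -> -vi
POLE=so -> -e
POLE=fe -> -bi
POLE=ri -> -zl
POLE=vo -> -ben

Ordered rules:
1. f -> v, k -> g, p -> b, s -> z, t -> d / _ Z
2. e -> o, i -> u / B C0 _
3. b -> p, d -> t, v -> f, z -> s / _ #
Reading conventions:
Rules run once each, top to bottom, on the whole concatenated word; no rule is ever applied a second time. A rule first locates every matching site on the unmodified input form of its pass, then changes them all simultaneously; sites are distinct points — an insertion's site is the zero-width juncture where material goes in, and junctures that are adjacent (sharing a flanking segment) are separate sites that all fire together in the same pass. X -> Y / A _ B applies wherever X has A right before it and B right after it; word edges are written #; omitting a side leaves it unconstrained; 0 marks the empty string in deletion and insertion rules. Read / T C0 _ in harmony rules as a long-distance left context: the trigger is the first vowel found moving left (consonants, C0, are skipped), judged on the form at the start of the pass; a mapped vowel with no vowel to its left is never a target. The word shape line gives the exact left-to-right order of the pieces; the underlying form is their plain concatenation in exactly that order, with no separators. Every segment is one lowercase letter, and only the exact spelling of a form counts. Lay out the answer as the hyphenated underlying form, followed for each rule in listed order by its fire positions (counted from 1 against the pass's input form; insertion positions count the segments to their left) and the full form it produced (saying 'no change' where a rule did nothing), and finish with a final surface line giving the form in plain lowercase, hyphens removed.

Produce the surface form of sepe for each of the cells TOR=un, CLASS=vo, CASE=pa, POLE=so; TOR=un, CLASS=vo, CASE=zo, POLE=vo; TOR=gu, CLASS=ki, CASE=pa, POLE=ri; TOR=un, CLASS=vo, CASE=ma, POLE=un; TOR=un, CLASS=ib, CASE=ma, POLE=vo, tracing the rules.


cell TOR=un, CLASS=vo, CASE=pa, POLE=so:
underlying: sepe-e-ot-z-daz
1. f -> v, k -> g, p -> b, s -> z, t -> d / _ Z: fires at position(s) 7: sepeeodzdaz
2. e -> o, i -> u / B C0 _: no change
3. b -> p, d -> t, v -> f, z -> s / _ #: fires at position(s) 11: sepeeodzdas
surface: sepeeodzdas

cell TOR=un, CLASS=vo, CASE=zo, POLE=vo:
underlying: sepe-ben-ot-z-a
1. f -> v, k -> g, p -> b, s -> z, t -> d / _ Z: fires at position(s) 9: sepebenodza
2. e -> o, i -> u / B C0 _: no change
3. b -> p, d -> t, v -> f, z -> s / _ #: no change
surface: sepebenodza

cell TOR=gu, CLASS=ki, CASE=pa, POLE=ri:
underlying: sepe-zl-kof-pi-daz
1. f -> v, k -> g, p -> b, s -> z, t -> d / _ Z: no change
2. e -> o, i -> u / B C0 _: fires at position(s) 11: sepezlkofpudaz
3. b -> p, d -> t, v -> f, z -> s / _ #: fires at position(s) 14: sepezlkofpudas
surface: sepezlkofpudas

cell TOR=un, CLASS=vo, CASE=ma, POLE=un:
underlying: sepe-vi-ot-z-lef
1. f -> v, k -> g, p -> b, s -> z, t -> d / _ Z: fires at position(s) 8: sepeviodzlef
2. e -> o, i -> u / B C0 _: fires at position(s) 11: sepeviodzlof
3. b -> p, d -> t, v -> f, z -> s / _ #: no change
surface: sepeviodzlof

cell TOR=un, CLASS=ib, CASE=ma, POLE=vo:
underlying: sepe-ben-ot-uta-lef
1. f -> v, k -> g, p -> b, s -> z, t -> d / _ Z: no change
2. e -> o, i -> u / B C0 _: fires at position(s) 14: sepebenotutalof
3. b -> p, d -> t, v -> f, z -> s / _ #: no change
surface: sepebenotutalof
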